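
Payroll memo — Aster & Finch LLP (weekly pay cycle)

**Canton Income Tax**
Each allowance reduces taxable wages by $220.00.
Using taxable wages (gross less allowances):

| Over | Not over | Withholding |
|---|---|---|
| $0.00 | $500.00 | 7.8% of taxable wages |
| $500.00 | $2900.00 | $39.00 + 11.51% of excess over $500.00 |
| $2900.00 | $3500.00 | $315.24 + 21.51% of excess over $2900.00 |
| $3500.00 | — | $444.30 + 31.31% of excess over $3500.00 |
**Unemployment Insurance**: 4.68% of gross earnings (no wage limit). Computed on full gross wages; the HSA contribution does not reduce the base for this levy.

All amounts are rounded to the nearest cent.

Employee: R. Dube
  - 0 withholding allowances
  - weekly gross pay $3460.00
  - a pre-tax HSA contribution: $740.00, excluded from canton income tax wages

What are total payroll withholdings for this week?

$456.45

Canton Income Tax: taxable = $3460.00 − $740.00 = $2720.00
  $39.00 + 11.51% × ($2720.00 − $500.00) = $39.00 + 11.51% × $2220.00 = $294.52
Unemployment Insurance: 4.68% × $3460.00 = $161.93
Total: $294.52 + $161.93 = $456.45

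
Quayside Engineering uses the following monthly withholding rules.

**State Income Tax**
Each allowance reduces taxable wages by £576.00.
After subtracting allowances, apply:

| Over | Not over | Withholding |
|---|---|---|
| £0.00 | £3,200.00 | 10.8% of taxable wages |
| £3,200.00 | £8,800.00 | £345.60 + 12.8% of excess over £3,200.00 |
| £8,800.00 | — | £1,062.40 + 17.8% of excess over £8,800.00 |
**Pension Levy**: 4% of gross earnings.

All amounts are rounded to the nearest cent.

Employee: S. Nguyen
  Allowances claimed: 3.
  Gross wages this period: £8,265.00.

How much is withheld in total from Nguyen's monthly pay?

State Income Tax: taxable = £8,265.00 − 3×£576.00 = £6,537.00
  £345.60 + 12.8% × (£6,537.00 − £3,200.00) = £345.60 + 12.8% × £3,337.00 = £772.74
Pension Levy: 4% × £8,265.00 = £330.60
Total: £772.74 + £330.60 = £1,103.34

£1,103.34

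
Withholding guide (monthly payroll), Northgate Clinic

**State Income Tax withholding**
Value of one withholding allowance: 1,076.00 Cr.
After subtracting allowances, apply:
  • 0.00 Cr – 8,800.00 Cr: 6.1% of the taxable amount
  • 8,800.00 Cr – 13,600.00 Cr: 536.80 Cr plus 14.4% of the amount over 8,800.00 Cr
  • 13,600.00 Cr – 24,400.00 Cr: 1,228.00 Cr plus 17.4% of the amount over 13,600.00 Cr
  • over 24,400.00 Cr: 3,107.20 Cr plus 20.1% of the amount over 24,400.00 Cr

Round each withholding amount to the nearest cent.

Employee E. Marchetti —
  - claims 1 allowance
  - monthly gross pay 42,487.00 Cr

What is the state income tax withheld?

State Income Tax: taxable = 42,487.00 Cr − 1×1,076.00 Cr = 41,411.00 Cr
  3,107.20 Cr + 20.1% × (41,411.00 Cr − 24,400.00 Cr) = 3,107.20 Cr + 20.1% × 17,011.00 Cr = 6,526.41 Cr

6,526.41 Cr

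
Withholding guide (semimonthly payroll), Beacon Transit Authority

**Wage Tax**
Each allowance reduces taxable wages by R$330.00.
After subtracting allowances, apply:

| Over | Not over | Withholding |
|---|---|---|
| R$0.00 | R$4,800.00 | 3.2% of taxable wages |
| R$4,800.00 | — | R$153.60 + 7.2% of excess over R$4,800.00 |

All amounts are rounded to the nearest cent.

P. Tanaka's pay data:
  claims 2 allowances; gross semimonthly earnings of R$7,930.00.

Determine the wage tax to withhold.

Wage Tax: taxable = R$7,930.00 − 2×R$330.00 = R$7,270.00
  R$153.60 + 7.2% × (R$7,270.00 − R$4,800.00) = R$153.60 + 7.2% × R$2,470.00 = R$331.44

R$331.44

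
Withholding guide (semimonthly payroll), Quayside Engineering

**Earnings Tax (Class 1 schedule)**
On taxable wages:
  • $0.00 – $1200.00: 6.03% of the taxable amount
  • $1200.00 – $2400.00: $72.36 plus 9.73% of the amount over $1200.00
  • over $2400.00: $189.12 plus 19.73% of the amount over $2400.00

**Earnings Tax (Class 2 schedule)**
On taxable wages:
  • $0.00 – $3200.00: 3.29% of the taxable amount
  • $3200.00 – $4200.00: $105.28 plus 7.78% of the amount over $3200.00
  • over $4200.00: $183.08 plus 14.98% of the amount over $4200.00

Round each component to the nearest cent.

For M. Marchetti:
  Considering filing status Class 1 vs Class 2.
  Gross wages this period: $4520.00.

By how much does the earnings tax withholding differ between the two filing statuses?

Earnings Tax (Class 1): taxable = $4520.00
  $189.12 + 19.73% × ($4520.00 − $2400.00) = $189.12 + 19.73% × $2120.00 = $607.40
Earnings Tax (Class 2): taxable = $4520.00
  $183.08 + 14.98% × ($4520.00 − $4200.00) = $183.08 + 14.98% × $320.00 = $231.02
Difference: |$607.40 − $231.02| = $376.38 (higher under Class 1)

$376.38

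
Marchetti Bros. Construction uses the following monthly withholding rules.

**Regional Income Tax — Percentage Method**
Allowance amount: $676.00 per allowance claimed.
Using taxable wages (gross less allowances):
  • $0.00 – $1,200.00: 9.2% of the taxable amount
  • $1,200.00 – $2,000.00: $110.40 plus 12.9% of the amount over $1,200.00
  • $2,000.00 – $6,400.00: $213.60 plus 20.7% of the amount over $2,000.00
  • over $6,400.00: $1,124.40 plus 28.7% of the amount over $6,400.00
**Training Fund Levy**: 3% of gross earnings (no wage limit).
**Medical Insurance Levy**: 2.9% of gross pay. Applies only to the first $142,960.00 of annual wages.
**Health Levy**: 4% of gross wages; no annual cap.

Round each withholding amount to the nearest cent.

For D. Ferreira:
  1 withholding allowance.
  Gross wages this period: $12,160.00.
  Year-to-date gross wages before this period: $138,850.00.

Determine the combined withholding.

Regional Income Tax: taxable = $12,160.00 − 1×$676.00 = $11,484.00
  $1,124.40 + 28.7% × ($11,484.00 − $6,400.00) = $1,124.40 + 28.7% × $5,084.00 = $2,583.51
Training Fund Levy: 3% × $12,160.00 = $364.80
Medical Insurance Levy: cap $142,960.00 − YTD $138,850.00 = $4,110.00 subject; 2.9% × $4,110.00 = $119.19
Health Levy: 4% × $12,160.00 = $486.40
Total: $2,583.51 + $364.80 + $119.19 + $486.40 = $3,553.90

$3,553.90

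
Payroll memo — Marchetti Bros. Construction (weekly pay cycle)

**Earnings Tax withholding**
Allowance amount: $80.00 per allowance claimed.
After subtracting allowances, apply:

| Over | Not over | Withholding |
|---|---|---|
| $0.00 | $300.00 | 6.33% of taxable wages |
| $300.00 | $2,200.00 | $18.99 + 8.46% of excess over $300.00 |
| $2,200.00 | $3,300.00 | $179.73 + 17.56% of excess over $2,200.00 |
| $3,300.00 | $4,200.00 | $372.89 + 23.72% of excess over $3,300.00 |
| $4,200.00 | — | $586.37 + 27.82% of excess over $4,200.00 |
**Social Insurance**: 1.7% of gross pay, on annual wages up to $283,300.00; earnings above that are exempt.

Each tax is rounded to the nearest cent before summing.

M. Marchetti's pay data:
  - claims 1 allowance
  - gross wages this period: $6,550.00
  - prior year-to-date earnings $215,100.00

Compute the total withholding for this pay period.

Earnings Tax: taxable = $6,550.00 − 1×$80.00 = $6,470.00
  $586.37 + 27.82% × ($6,470.00 − $4,200.00) = $586.37 + 27.82% × $2,270.00 = $1,217.88
Social Insurance: 1.7% × $6,550.00 = $111.35
Total: $1,217.88 + $111.35 = $1,329.23

$1,329.23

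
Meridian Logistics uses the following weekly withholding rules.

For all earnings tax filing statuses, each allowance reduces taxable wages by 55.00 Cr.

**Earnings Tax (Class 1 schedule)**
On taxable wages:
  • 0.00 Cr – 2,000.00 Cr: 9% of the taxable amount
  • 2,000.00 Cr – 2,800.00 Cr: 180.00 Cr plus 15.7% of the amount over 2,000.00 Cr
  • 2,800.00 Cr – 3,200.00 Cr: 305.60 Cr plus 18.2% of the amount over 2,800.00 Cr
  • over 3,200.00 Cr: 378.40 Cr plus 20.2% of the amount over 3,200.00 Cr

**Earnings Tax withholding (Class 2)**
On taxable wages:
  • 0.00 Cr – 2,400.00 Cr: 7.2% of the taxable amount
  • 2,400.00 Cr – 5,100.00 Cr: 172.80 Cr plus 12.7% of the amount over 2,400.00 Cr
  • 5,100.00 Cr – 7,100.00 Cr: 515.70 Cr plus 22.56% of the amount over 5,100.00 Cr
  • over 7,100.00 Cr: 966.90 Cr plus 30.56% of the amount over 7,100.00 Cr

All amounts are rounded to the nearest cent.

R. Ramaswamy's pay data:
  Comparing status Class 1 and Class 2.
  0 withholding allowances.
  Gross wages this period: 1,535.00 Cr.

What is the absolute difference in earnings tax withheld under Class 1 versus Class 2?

Earnings Tax (Class 1): taxable = 1,535.00 Cr
  9% × 1,535.00 Cr = 138.15 Cr
Earnings Tax (Class 2): taxable = 1,535.00 Cr
  7.2% × 1,535.00 Cr = 110.52 Cr
Difference: |138.15 Cr − 110.52 Cr| = 27.63 Cr (higher under Class 1)

27.63 Cr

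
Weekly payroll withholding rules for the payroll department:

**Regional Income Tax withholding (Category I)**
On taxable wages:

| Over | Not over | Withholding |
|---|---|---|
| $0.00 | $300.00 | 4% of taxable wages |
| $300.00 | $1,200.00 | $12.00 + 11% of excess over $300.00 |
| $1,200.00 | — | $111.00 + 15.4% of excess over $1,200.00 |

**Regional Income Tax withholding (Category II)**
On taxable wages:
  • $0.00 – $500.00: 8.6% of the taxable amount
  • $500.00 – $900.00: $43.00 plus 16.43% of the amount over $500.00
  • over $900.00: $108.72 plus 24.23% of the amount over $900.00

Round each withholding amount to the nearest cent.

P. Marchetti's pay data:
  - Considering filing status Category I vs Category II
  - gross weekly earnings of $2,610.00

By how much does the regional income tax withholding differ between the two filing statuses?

$194.91

Regional Income Tax (Category I): taxable = $2,610.00
  $111.00 + 15.4% × ($2,610.00 − $1,200.00) = $111.00 + 15.4% × $1,410.00 = $328.14
Regional Income Tax (Category II): taxable = $2,610.00
  $108.72 + 24.23% × ($2,610.00 − $900.00) = $108.72 + 24.23% × $1,710.00 = $523.05
Difference: |$328.14 − $523.05| = $194.91 (higher under Category II)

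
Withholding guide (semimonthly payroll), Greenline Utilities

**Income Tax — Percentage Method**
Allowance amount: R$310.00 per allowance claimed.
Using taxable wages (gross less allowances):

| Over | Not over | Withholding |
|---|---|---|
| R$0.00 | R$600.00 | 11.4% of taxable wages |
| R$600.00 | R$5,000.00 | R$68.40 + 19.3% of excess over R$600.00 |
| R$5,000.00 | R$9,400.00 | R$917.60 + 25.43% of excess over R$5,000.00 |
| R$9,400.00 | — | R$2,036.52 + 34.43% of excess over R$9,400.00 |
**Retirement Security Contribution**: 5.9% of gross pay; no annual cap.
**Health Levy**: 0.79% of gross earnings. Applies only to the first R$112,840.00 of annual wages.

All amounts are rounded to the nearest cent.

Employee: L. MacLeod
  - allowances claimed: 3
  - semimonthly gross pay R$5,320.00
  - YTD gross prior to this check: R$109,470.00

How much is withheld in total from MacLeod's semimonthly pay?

R$1,140.37

Income Tax: taxable = R$5,320.00 − 3×R$310.00 = R$4,390.00
  R$68.40 + 19.3% × (R$4,390.00 − R$600.00) = R$68.40 + 19.3% × R$3,790.00 = R$799.87
Retirement Security Contribution: 5.9% × R$5,320.00 = R$313.88
Health Levy: cap R$112,840.00 − YTD R$109,470.00 = R$3,370.00 subject; 0.79% × R$3,370.00 = R$26.62
Total: R$799.87 + R$313.88 + R$26.62 = R$1,140.37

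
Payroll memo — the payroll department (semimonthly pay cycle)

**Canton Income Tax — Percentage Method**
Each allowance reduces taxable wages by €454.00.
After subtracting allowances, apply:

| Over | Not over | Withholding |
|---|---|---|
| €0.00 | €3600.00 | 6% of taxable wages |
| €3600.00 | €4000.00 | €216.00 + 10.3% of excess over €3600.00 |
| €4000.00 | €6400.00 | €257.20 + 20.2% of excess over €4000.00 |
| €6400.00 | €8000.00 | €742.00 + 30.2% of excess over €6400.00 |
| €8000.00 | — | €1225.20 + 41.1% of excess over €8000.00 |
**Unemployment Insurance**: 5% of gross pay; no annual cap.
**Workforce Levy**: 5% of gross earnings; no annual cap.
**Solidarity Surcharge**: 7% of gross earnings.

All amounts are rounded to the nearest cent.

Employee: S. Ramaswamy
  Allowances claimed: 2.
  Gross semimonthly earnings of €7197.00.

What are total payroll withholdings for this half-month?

Canton Income Tax: taxable = €7197.00 − 2×€454.00 = €6289.00
  €257.20 + 20.2% × (€6289.00 − €4000.00) = €257.20 + 20.2% × €2289.00 = €719.58
Unemployment Insurance: 5% × €7197.00 = €359.85
Workforce Levy: 5% × €7197.00 = €359.85
Solidarity Surcharge: 7% × €7197.00 = €503.79
Total: €719.58 + €359.85 + €359.85 + €503.79 = €1943.07

€1943.07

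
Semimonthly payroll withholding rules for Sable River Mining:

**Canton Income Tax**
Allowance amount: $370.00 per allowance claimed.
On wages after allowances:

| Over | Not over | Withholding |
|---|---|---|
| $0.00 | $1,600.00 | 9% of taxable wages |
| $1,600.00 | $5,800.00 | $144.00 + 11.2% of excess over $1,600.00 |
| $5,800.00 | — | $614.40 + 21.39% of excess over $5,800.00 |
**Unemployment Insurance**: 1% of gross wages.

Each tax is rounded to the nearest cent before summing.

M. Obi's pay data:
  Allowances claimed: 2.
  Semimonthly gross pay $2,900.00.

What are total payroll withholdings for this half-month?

Canton Income Tax: taxable = $2,900.00 − 2×$370.00 = $2,160.00
  $144.00 + 11.2% × ($2,160.00 − $1,600.00) = $144.00 + 11.2% × $560.00 = $206.72
Unemployment Insurance: 1% × $2,900.00 = $29.00
Total: $206.72 + $29.00 = $235.72

$235.72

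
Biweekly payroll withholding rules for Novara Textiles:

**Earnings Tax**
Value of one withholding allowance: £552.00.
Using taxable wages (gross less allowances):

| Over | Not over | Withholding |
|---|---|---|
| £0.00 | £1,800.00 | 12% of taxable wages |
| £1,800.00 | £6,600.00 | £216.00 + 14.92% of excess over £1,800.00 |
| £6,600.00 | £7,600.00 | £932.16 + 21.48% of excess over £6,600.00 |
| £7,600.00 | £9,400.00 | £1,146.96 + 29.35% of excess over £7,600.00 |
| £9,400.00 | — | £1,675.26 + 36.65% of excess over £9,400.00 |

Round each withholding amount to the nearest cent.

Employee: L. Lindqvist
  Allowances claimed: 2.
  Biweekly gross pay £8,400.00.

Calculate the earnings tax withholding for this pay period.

£1,081.66

Earnings Tax: taxable = £8,400.00 − 2×£552.00 = £7,296.00
  £932.16 + 21.48% × (£7,296.00 − £6,600.00) = £932.16 + 21.48% × £696.00 = £1,081.66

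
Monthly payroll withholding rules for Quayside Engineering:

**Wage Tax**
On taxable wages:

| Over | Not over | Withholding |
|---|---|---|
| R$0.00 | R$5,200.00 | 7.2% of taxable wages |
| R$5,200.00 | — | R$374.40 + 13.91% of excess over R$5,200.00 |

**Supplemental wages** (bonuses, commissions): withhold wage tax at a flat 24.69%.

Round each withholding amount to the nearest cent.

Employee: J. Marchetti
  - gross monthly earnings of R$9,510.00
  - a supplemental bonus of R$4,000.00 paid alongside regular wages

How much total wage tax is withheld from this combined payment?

R$1,961.52

Wage Tax: taxable = R$9,510.00
  R$374.40 + 13.91% × (R$9,510.00 − R$5,200.00) = R$374.40 + 13.91% × R$4,310.00 = R$973.92
Supplemental (24.69% flat on bonus): 24.69% × R$4,000.00 = R$987.60
Total wage tax: R$973.92 + R$987.60 = R$1,961.52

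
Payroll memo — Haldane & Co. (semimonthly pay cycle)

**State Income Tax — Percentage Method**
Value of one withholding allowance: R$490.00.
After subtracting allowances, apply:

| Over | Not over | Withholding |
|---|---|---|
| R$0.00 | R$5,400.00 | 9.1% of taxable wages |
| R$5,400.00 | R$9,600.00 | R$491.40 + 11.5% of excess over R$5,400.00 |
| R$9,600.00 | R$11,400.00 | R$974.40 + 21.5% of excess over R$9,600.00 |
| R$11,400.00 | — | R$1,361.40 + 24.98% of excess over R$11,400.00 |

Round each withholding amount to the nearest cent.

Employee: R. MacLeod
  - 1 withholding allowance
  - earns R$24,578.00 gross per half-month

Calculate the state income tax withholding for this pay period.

R$4,530.86

State Income Tax: taxable = R$24,578.00 − 1×R$490.00 = R$24,088.00
  R$1,361.40 + 24.98% × (R$24,088.00 − R$11,400.00) = R$1,361.40 + 24.98% × R$12,688.00 = R$4,530.86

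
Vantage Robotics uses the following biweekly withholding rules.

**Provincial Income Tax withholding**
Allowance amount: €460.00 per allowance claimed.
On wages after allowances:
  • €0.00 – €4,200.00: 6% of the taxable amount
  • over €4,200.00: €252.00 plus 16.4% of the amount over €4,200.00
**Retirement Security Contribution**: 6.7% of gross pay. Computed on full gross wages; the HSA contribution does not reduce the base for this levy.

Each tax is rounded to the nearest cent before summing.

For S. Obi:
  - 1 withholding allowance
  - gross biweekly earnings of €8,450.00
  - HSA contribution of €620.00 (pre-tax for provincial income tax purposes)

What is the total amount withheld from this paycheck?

€1,338.03

Provincial Income Tax: taxable = €8,450.00 − €620.00 − 1×€460.00 = €7,370.00
  €252.00 + 16.4% × (€7,370.00 − €4,200.00) = €252.00 + 16.4% × €3,170.00 = €771.88
Retirement Security Contribution: 6.7% × €8,450.00 = €566.15
Total: €771.88 + €566.15 = €1,338.03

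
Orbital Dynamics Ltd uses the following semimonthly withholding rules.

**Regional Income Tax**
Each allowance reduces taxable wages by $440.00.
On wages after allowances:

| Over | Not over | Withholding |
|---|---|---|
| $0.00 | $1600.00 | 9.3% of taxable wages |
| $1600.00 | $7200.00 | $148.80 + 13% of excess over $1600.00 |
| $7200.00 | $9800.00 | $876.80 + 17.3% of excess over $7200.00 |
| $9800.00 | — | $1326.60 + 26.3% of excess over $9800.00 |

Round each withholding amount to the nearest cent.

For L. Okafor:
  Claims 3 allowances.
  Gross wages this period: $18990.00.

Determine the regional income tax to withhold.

$3396.41

Regional Income Tax: taxable = $18990.00 − 3×$440.00 = $17670.00
  $1326.60 + 26.3% × ($17670.00 − $9800.00) = $1326.60 + 26.3% × $7870.00 = $3396.41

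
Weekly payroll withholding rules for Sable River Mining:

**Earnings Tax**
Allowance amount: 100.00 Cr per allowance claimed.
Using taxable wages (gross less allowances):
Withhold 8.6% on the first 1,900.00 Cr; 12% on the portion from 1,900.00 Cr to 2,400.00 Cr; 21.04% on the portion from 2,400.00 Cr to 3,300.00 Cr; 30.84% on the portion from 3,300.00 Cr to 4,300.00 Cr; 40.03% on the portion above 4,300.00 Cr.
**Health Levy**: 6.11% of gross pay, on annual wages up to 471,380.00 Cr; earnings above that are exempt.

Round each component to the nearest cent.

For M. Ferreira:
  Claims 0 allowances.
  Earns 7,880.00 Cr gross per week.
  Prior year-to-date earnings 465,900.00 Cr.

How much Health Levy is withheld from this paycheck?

334.83 Cr

Health Levy: cap 471,380.00 Cr − YTD 465,900.00 Cr = 5,480.00 Cr subject; 6.11% × 5,480.00 Cr = 334.83 Cr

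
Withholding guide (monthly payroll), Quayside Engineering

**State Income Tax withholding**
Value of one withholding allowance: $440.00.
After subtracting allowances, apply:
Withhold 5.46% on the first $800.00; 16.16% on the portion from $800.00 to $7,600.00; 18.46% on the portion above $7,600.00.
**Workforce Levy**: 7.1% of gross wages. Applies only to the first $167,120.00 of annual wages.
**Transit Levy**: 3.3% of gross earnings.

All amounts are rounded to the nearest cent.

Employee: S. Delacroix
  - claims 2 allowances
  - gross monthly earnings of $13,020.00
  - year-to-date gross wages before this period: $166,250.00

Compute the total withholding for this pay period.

State Income Tax: taxable = $13,020.00 − 2×$440.00 = $12,140.00
  $1,142.56 + 18.46% × ($12,140.00 − $7,600.00) = $1,142.56 + 18.46% × $4,540.00 = $1,980.64
Workforce Levy: cap $167,120.00 − YTD $166,250.00 = $870.00 subject; 7.1% × $870.00 = $61.77
Transit Levy: 3.3% × $13,020.00 = $429.66
Total: $1,980.64 + $61.77 + $429.66 = $2,472.07

$2,472.07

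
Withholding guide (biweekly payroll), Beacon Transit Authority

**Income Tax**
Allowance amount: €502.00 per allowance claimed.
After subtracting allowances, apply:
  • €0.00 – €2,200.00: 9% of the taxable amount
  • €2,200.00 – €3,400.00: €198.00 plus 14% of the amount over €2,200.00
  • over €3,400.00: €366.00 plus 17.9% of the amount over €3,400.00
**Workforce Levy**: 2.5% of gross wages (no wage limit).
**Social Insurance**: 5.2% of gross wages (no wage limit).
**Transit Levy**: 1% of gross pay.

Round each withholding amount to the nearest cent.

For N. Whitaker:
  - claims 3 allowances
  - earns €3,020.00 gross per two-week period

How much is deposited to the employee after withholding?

€2,621.00

Income Tax: taxable = €3,020.00 − 3×€502.00 = €1,514.00
  9% × €1,514.00 = €136.26
Workforce Levy: 2.5% × €3,020.00 = €75.50
Social Insurance: 5.2% × €3,020.00 = €157.04
Transit Levy: 1% × €3,020.00 = €30.20
Total withheld: €136.26 + €75.50 + €157.04 + €30.20 = €399.00
Net pay: €3,020.00 − €399.00 = €2,621.00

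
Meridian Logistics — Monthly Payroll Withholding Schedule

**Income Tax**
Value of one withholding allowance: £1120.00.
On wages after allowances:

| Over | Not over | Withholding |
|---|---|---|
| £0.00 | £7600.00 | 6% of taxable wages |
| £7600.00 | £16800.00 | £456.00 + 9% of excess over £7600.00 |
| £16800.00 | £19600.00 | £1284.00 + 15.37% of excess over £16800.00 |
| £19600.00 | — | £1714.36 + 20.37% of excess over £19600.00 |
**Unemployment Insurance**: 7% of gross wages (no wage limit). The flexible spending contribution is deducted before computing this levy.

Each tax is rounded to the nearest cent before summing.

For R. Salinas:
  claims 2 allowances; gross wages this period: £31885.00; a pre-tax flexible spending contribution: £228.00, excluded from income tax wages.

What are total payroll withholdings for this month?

Income Tax: taxable = £31885.00 − £228.00 − 2×£1120.00 = £29417.00
  £1714.36 + 20.37% × (£29417.00 − £19600.00) = £1714.36 + 20.37% × £9817.00 = £3714.08
Unemployment Insurance: 7% × £31657.00 = £2215.99
Total: £3714.08 + £2215.99 = £5930.07

£5930.07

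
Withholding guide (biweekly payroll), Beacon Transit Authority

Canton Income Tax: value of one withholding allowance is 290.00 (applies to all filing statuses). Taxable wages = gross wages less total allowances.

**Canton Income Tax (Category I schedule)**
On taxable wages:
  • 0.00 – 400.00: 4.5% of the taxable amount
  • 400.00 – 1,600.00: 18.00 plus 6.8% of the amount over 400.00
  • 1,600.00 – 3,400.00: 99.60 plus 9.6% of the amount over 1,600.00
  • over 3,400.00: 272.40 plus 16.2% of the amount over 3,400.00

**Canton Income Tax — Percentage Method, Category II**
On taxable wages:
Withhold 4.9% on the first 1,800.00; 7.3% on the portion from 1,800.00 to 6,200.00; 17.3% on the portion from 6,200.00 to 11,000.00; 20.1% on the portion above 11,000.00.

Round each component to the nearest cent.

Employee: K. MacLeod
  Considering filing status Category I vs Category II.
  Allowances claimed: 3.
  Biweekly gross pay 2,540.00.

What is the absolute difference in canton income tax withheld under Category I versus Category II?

Canton Income Tax (Category I): taxable = 2,540.00 − 3×290.00 = 1,670.00
  99.60 + 9.6% × (1,670.00 − 1,600.00) = 99.60 + 9.6% × 70.00 = 106.32
Canton Income Tax (Category II): taxable = 2,540.00 − 3×290.00 = 1,670.00
  4.9% × 1,670.00 = 81.83
Difference: |106.32 − 81.83| = 24.49 (higher under Category I)

24.49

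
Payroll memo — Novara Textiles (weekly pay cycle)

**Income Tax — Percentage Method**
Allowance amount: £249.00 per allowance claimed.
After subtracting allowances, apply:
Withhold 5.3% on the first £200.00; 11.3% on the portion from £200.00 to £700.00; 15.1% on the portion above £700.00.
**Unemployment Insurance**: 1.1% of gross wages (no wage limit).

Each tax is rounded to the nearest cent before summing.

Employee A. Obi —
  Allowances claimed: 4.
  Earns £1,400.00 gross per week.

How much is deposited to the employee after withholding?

£1,350.95

Income Tax: taxable = £1,400.00 − 4×£249.00 = £404.00
  £10.60 + 11.3% × (£404.00 − £200.00) = £10.60 + 11.3% × £204.00 = £33.65
Unemployment Insurance: 1.1% × £1,400.00 = £15.40
Total withheld: £33.65 + £15.40 = £49.05
Net pay: £1,400.00 − £49.05 = £1,350.95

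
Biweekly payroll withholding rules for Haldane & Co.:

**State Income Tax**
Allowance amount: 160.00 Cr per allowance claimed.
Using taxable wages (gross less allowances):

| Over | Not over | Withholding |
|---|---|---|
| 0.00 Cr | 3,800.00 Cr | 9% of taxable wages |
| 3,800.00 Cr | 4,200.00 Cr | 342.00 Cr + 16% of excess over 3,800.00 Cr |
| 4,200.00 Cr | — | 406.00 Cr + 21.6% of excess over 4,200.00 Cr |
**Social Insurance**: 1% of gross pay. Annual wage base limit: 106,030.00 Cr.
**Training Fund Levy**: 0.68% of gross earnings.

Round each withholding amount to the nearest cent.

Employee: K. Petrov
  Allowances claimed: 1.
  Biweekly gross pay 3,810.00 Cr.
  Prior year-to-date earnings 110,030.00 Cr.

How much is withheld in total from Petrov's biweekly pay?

354.41 Cr

State Income Tax: taxable = 3,810.00 Cr − 1×160.00 Cr = 3,650.00 Cr
  9% × 3,650.00 Cr = 328.50 Cr
Social Insurance: YTD 110,030.00 Cr ≥ cap 106,030.00 Cr → 0.00 Cr
Training Fund Levy: 0.68% × 3,810.00 Cr = 25.91 Cr
Total: 328.50 Cr + 0.00 Cr + 25.91 Cr = 354.41 Cr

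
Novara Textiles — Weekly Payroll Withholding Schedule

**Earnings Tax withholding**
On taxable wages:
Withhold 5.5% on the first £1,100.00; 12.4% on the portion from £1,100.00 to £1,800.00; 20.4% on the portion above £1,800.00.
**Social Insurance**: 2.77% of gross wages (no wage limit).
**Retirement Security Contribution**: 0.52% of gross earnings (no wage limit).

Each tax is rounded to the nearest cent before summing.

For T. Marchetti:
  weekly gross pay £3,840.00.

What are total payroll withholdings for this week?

Earnings Tax: taxable = £3,840.00
  £147.30 + 20.4% × (£3,840.00 − £1,800.00) = £147.30 + 20.4% × £2,040.00 = £563.46
Social Insurance: 2.77% × £3,840.00 = £106.37
Retirement Security Contribution: 0.52% × £3,840.00 = £19.97
Total: £563.46 + £106.37 + £19.97 = £689.80

£689.80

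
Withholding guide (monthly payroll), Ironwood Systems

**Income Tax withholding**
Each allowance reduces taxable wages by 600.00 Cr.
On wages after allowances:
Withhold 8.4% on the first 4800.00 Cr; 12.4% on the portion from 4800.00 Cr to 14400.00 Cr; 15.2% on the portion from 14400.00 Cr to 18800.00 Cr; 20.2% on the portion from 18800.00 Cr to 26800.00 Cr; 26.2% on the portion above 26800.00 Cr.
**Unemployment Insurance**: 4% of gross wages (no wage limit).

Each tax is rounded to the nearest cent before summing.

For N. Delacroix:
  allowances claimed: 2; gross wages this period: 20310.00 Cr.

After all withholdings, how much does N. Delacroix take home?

17172.58 Cr

Income Tax: taxable = 20310.00 Cr − 2×600.00 Cr = 19110.00 Cr
  2262.40 Cr + 20.2% × (19110.00 Cr − 18800.00 Cr) = 2262.40 Cr + 20.2% × 310.00 Cr = 2325.02 Cr
Unemployment Insurance: 4% × 20310.00 Cr = 812.40 Cr
Total withheld: 2325.02 Cr + 812.40 Cr = 3137.42 Cr
Net pay: 20310.00 Cr − 3137.42 Cr = 17172.58 Cr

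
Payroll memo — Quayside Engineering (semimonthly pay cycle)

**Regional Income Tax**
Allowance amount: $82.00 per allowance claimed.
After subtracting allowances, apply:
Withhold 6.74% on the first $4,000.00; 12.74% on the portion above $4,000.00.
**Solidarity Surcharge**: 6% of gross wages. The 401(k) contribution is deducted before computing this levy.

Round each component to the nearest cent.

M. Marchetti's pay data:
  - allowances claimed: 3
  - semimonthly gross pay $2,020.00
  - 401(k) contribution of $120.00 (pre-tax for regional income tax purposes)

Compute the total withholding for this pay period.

Regional Income Tax: taxable = $2,020.00 − $120.00 − 3×$82.00 = $1,654.00
  6.74% × $1,654.00 = $111.48
Solidarity Surcharge: 6% × $1,900.00 = $114.00
Total: $111.48 + $114.00 = $225.48

$225.48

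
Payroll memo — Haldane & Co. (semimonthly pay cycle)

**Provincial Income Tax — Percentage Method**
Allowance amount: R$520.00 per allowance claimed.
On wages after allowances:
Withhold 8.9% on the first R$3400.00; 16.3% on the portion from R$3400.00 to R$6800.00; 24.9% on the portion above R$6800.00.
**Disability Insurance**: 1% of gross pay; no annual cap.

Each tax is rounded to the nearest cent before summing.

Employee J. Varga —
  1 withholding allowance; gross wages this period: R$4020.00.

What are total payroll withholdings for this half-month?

Provincial Income Tax: taxable = R$4020.00 − 1×R$520.00 = R$3500.00
  R$302.60 + 16.3% × (R$3500.00 − R$3400.00) = R$302.60 + 16.3% × R$100.00 = R$318.90
Disability Insurance: 1% × R$4020.00 = R$40.20
Total: R$318.90 + R$40.20 = R$359.10

R$359.10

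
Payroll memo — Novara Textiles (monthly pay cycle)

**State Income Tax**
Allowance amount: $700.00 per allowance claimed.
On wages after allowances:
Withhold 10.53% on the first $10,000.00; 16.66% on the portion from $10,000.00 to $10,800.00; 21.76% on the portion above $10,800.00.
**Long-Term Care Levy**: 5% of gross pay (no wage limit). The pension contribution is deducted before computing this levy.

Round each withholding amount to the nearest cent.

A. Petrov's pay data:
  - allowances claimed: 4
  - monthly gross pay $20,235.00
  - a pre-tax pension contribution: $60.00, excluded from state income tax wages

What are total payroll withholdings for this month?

$3,625.75

State Income Tax: taxable = $20,235.00 − $60.00 − 4×$700.00 = $17,375.00
  $1,186.28 + 21.76% × ($17,375.00 − $10,800.00) = $1,186.28 + 21.76% × $6,575.00 = $2,617.00
Long-Term Care Levy: 5% × $20,175.00 = $1,008.75
Total: $2,617.00 + $1,008.75 = $3,625.75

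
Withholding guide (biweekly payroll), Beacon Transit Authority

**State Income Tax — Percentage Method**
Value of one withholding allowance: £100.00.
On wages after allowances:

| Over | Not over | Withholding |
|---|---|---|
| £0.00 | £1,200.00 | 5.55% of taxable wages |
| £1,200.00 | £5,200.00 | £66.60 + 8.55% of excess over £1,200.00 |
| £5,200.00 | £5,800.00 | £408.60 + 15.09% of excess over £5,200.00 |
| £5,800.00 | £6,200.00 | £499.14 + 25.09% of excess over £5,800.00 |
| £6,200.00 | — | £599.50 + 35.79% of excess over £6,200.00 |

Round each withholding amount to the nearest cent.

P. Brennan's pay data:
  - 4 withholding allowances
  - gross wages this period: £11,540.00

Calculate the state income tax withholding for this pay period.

State Income Tax: taxable = £11,540.00 − 4×£100.00 = £11,140.00
  £599.50 + 35.79% × (£11,140.00 − £6,200.00) = £599.50 + 35.79% × £4,940.00 = £2,367.53

£2,367.53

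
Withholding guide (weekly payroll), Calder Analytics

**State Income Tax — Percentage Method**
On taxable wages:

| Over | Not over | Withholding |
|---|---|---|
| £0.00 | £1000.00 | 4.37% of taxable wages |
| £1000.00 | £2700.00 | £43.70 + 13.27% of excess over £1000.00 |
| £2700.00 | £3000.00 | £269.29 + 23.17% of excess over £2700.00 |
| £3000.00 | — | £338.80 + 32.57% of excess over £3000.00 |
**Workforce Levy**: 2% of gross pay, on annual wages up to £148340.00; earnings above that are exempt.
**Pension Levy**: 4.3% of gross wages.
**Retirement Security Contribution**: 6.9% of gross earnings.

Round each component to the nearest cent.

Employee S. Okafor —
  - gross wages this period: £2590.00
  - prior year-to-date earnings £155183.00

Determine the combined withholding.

£544.77

State Income Tax: taxable = £2590.00
  £43.70 + 13.27% × (£2590.00 − £1000.00) = £43.70 + 13.27% × £1590.00 = £254.69
Workforce Levy: YTD £155183.00 ≥ cap £148340.00 → £0.00
Pension Levy: 4.3% × £2590.00 = £111.37
Retirement Security Contribution: 6.9% × £2590.00 = £178.71
Total: £254.69 + £0.00 + £111.37 + £178.71 = £544.77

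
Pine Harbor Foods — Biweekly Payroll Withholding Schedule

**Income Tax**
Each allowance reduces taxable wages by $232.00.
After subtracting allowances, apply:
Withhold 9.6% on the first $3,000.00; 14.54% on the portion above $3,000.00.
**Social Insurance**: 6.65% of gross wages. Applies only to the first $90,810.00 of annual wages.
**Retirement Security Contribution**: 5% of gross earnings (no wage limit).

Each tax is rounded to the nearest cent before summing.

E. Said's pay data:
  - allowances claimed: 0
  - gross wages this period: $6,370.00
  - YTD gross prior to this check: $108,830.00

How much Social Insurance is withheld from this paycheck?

Social Insurance: YTD $108,830.00 ≥ cap $90,810.00 → $0.00

$0.00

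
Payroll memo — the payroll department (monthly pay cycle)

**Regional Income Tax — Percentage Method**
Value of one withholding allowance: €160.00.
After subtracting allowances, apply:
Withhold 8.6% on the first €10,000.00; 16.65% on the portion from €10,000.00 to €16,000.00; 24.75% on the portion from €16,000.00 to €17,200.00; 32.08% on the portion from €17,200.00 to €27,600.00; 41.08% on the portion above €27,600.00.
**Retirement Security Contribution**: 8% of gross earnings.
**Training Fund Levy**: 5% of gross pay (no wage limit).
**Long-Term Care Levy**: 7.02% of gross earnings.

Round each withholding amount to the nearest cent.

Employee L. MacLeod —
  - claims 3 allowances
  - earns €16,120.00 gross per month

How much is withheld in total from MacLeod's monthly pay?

Regional Income Tax: taxable = €16,120.00 − 3×€160.00 = €15,640.00
  €860.00 + 16.65% × (€15,640.00 − €10,000.00) = €860.00 + 16.65% × €5,640.00 = €1,799.06
Retirement Security Contribution: 8% × €16,120.00 = €1,289.60
Training Fund Levy: 5% × €16,120.00 = €806.00
Long-Term Care Levy: 7.02% × €16,120.00 = €1,131.62
Total: €1,799.06 + €1,289.60 + €806.00 + €1,131.62 = €5,026.28

€5,026.28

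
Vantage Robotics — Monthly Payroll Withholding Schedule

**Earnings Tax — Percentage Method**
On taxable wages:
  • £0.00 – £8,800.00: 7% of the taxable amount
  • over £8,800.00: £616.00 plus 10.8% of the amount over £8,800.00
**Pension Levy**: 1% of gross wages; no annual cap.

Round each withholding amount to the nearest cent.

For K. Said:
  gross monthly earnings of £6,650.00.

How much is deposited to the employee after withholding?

£6,118.00

Earnings Tax: taxable = £6,650.00
  7% × £6,650.00 = £465.50
Pension Levy: 1% × £6,650.00 = £66.50
Total withheld: £465.50 + £66.50 = £532.00
Net pay: £6,650.00 − £532.00 = £6,118.00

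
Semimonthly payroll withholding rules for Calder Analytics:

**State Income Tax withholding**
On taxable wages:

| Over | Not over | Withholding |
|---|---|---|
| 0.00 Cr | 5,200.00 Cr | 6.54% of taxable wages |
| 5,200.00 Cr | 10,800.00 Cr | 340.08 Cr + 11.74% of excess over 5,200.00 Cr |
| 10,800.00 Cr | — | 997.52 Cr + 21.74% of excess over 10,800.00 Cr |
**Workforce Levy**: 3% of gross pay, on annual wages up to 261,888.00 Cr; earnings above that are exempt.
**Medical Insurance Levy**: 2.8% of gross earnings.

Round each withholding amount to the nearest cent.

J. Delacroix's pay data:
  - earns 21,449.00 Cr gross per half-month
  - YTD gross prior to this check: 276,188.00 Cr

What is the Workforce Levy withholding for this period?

0.00 Cr

Workforce Levy: YTD 276,188.00 Cr ≥ cap 261,888.00 Cr → 0.00 Cr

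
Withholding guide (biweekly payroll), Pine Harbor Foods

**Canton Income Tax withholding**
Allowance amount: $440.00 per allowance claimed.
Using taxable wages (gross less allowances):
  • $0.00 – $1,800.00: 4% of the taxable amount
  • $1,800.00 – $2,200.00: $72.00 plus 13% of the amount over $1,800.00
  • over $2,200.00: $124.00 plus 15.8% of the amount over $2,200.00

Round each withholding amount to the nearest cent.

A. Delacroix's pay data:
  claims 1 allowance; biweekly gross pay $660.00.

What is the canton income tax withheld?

Canton Income Tax: taxable = $660.00 − 1×$440.00 = $220.00
  4% × $220.00 = $8.80

$8.80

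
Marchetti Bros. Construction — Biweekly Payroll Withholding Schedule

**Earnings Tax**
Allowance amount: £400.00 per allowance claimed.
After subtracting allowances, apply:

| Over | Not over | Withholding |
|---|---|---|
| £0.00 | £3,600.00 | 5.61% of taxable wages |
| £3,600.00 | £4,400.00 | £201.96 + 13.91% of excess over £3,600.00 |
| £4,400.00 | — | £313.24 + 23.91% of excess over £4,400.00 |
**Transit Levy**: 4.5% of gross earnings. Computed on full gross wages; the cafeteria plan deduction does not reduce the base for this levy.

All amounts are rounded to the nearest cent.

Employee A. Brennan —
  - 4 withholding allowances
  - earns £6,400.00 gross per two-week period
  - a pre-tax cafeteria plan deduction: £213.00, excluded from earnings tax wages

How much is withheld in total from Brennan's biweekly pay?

£645.95

Earnings Tax: taxable = £6,400.00 − £213.00 − 4×£400.00 = £4,587.00
  £313.24 + 23.91% × (£4,587.00 − £4,400.00) = £313.24 + 23.91% × £187.00 = £357.95
Transit Levy: 4.5% × £6,400.00 = £288.00
Total: £357.95 + £288.00 = £645.95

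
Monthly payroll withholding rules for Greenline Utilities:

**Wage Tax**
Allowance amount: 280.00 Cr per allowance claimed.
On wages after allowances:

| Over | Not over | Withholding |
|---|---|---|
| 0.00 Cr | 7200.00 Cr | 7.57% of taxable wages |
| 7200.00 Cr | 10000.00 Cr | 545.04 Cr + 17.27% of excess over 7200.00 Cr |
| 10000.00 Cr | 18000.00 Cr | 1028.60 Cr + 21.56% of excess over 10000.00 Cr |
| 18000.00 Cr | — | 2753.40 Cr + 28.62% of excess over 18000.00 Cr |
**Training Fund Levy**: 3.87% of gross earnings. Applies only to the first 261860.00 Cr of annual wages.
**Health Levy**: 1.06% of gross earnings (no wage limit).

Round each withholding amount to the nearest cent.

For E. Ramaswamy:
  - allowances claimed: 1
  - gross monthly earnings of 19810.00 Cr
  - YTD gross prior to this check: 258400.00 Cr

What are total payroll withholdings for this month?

3535.18 Cr

Wage Tax: taxable = 19810.00 Cr − 1×280.00 Cr = 19530.00 Cr
  2753.40 Cr + 28.62% × (19530.00 Cr − 18000.00 Cr) = 2753.40 Cr + 28.62% × 1530.00 Cr = 3191.29 Cr
Training Fund Levy: cap 261860.00 Cr − YTD 258400.00 Cr = 3460.00 Cr subject; 3.87% × 3460.00 Cr = 133.90 Cr
Health Levy: 1.06% × 19810.00 Cr = 209.99 Cr
Total: 3191.29 Cr + 133.90 Cr + 209.99 Cr = 3535.18 Cr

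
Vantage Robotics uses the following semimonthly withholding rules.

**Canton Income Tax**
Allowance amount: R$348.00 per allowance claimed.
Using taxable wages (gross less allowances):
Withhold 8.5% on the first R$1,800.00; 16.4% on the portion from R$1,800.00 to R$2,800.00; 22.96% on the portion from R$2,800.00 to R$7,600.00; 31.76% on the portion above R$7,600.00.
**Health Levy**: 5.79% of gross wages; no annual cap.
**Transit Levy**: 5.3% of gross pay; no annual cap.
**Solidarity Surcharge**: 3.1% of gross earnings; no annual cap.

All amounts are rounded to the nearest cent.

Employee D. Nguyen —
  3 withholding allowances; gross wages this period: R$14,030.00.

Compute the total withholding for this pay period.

Canton Income Tax: taxable = R$14,030.00 − 3×R$348.00 = R$12,986.00
  R$1,419.08 + 31.76% × (R$12,986.00 − R$7,600.00) = R$1,419.08 + 31.76% × R$5,386.00 = R$3,129.67
Health Levy: 5.79% × R$14,030.00 = R$812.34
Transit Levy: 5.3% × R$14,030.00 = R$743.59
Solidarity Surcharge: 3.1% × R$14,030.00 = R$434.93
Total: R$3,129.67 + R$812.34 + R$743.59 + R$434.93 = R$5,120.53

R$5,120.53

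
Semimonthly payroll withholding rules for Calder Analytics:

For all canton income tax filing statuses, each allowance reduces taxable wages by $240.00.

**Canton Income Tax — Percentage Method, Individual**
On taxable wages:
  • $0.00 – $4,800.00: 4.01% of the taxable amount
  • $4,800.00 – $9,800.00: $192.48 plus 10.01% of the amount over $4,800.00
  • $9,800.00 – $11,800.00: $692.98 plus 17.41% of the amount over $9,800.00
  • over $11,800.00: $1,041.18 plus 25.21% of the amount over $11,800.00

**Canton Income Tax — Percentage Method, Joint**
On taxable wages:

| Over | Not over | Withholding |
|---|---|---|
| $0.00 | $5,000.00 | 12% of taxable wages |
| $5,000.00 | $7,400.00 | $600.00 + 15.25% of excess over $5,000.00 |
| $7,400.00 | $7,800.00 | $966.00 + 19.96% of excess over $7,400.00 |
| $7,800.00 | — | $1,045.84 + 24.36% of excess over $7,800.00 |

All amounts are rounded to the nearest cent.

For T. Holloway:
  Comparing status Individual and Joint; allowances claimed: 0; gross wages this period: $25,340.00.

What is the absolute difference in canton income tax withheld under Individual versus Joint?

$863.97

Canton Income Tax (Individual): taxable = $25,340.00
  $1,041.18 + 25.21% × ($25,340.00 − $11,800.00) = $1,041.18 + 25.21% × $13,540.00 = $4,454.61
Canton Income Tax (Joint): taxable = $25,340.00
  $1,045.84 + 24.36% × ($25,340.00 − $7,800.00) = $1,045.84 + 24.36% × $17,540.00 = $5,318.58
Difference: |$4,454.61 − $5,318.58| = $863.97 (higher under Joint)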